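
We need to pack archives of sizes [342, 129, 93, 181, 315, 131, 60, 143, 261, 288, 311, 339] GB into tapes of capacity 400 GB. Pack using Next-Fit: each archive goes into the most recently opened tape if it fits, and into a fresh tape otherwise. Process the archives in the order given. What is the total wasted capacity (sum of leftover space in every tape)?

tape 1: place 342 GB, 58 GB left
tape 2: place 129 GB, 271 GB left
tape 2: place 93 GB, 178 GB left
tape 3: place 181 GB, 219 GB left
tape 4: place 315 GB, 85 GB left
tape 5: place 131 GB, 269 GB left
tape 5: place 60 GB, 209 GB left
tape 5: place 143 GB, 66 GB left
tape 6: place 261 GB, 139 GB left
tape 7: place 288 GB, 112 GB left
tape 8: place 311 GB, 89 GB left
tape 9: place 339 GB, 61 GB left
9 tapes × 400 GB = 3600 GB; used 2593 GB; unused 1007 GB.

1007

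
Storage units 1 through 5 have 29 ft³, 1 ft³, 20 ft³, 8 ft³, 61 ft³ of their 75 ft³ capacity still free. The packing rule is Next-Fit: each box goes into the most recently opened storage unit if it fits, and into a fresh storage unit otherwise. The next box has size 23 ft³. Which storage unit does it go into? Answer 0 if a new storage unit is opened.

5

Next-Fit only looks at storage unit 5, which has 61 ft³ free.
23 ft³ fits there.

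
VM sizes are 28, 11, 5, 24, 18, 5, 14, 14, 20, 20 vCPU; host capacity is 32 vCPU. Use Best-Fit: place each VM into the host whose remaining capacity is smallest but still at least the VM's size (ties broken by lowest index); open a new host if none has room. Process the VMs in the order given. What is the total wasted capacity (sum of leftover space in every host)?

33

28 vCPU → host 1 (remaining 4 vCPU)
11 vCPU → host 2 (remaining 21 vCPU)
5 vCPU → host 2 (remaining 16 vCPU)
24 vCPU → host 3 (remaining 8 vCPU)
18 vCPU → host 4 (remaining 14 vCPU)
5 vCPU → host 3 (remaining 3 vCPU)
14 vCPU → host 4 (remaining 0 vCPU)
14 vCPU → host 2 (remaining 2 vCPU)
20 vCPU → host 5 (remaining 12 vCPU)
20 vCPU → host 6 (remaining 12 vCPU)
6 hosts × 32 vCPU = 192 vCPU; used 159 vCPU; unused 33 vCPU.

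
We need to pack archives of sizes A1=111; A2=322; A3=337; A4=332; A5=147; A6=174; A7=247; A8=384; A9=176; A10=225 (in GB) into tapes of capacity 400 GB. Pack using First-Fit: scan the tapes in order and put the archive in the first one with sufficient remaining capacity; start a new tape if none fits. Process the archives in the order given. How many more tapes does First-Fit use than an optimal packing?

First-Fit: [111,147] [322] [337] [332] [174,176] [247] [384] [225] → 8 tapes.
Total size 2455 GB; any packing needs at least ⌈2455/400⌉ = 7 tapes.
An optimal packing achieves that bound: [384] [337] [332] [322] [247,147] [225,174] [176,111] → 7 tapes.
Excess: 8 − 7 = 1.

1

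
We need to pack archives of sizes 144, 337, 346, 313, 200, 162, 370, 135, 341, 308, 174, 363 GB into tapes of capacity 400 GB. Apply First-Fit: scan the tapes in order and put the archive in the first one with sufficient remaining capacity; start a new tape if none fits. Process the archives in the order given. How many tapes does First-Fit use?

10

tape 1: place 144 GB, 256 GB left
tape 2: place 337 GB, 63 GB left
tape 3: place 346 GB, 54 GB left
tape 4: place 313 GB, 87 GB left
tape 1: place 200 GB, 56 GB left
tape 5: place 162 GB, 238 GB left
tape 6: place 370 GB, 30 GB left
tape 5: place 135 GB, 103 GB left
tape 7: place 341 GB, 59 GB left
tape 8: place 308 GB, 92 GB left
tape 9: place 174 GB, 226 GB left
tape 10: place 363 GB, 37 GB left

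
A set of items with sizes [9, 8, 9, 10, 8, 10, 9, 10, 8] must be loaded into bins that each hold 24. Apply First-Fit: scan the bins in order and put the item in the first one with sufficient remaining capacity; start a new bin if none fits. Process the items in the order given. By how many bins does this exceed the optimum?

1

First-Fit: [9,8] [9,10] [8,10] [9,10] [8] → 5 bins.
Total size 81; any packing needs at least ⌈81/24⌉ = 4 bins.
An optimal packing achieves that bound: [10,10] [10,9] [9,9] [8,8,8] → 4 bins.
Excess: 5 − 4 = 1.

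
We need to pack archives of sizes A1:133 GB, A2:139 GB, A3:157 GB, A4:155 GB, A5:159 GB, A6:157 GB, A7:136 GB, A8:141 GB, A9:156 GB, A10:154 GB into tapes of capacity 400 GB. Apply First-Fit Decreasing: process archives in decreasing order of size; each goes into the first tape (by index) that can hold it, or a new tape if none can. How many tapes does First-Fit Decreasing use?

5

Sorted descending: 159, 157, 157, 156, 155, 154, 141, 139, 136, 133.
159 GB → tape 1 (remaining 241 GB)
157 GB → tape 1 (remaining 84 GB)
157 GB → tape 2 (remaining 243 GB)
156 GB → tape 2 (remaining 87 GB)
155 GB → tape 3 (remaining 245 GB)
154 GB → tape 3 (remaining 91 GB)
141 GB → tape 4 (remaining 259 GB)
139 GB → tape 4 (remaining 120 GB)
136 GB → tape 5 (remaining 264 GB)
133 GB → tape 5 (remaining 131 GB)
Final tapes: [159,157] [157,156] [155,154] [141,139] [136,133].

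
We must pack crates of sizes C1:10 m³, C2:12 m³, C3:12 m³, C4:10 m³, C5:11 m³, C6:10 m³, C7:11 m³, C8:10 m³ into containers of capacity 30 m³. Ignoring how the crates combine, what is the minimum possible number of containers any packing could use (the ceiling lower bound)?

Total size = 10 + 12 + 12 + 10 + 11 + 10 + 11 + 10 = 86 m³.
⌈86 / 30⌉ = 3.

3 containers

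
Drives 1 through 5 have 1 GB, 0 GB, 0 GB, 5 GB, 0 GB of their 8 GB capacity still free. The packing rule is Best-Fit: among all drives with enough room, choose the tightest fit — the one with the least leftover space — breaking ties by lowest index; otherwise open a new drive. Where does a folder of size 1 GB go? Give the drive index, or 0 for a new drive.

Drives with room: drive 1 (1 GB), drive 4 (5 GB).
Tightest fit is drive 1 with 1 GB free.

1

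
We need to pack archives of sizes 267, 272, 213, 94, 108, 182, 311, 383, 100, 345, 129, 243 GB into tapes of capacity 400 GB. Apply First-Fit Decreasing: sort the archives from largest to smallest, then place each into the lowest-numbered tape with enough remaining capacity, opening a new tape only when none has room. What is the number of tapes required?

8

Sorted descending: 383, 345, 311, 272, 267, 243, 213, 182, 129, 108, 100, 94.
Put 383 GB in tape 1; 17 GB remain.
Put 345 GB in tape 2; 55 GB remain.
Put 311 GB in tape 3; 89 GB remain.
Put 272 GB in tape 4; 128 GB remain.
Put 267 GB in tape 5; 133 GB remain.
Put 243 GB in tape 6; 157 GB remain.
Put 213 GB in tape 7; 187 GB remain.
Put 182 GB in tape 7; 5 GB remain.
Put 129 GB in tape 5; 4 GB remain.
Put 108 GB in tape 4; 20 GB remain.
Put 100 GB in tape 6; 57 GB remain.
Put 94 GB in tape 8; 306 GB remain.
Final tapes: [383] [345] [311] [272,108] [267,129] [243,100] [213,182] [94].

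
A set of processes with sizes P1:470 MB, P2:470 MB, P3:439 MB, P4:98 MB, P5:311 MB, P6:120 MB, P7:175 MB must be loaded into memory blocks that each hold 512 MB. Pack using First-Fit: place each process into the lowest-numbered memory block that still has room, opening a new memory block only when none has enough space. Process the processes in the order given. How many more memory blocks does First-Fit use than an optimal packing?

0

First-Fit: [470] [470] [439] [98,311] [120,175] → 5 memory blocks.
Total size 2083 MB; any packing needs at least ⌈2083/512⌉ = 5 memory blocks.
So 5 is already optimal.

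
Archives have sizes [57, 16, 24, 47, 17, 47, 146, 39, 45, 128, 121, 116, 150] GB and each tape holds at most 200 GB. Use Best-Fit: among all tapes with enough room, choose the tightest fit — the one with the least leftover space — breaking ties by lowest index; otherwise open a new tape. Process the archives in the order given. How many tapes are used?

57 GB → tape 1 (remaining 143 GB)
16 GB → tape 1 (remaining 127 GB)
24 GB → tape 1 (remaining 103 GB)
47 GB → tape 1 (remaining 56 GB)
17 GB → tape 1 (remaining 39 GB)
47 GB → tape 2 (remaining 153 GB)
146 GB → tape 2 (remaining 7 GB)
39 GB → tape 1 (remaining 0 GB)
45 GB → tape 3 (remaining 155 GB)
128 GB → tape 3 (remaining 27 GB)
121 GB → tape 4 (remaining 79 GB)
116 GB → tape 5 (remaining 84 GB)
150 GB → tape 6 (remaining 50 GB)
Final tapes: [57,16,24,47,17,39] [47,146] [45,128] [121] [116] [150].

6 tapes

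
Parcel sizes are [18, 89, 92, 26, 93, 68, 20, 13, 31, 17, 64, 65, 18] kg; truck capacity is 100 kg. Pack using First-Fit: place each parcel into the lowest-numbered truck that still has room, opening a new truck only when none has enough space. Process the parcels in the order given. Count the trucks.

Put 18 kg in truck 1; 82 kg remain.
Put 89 kg in truck 2; 11 kg remain.
Put 92 kg in truck 3; 8 kg remain.
Put 26 kg in truck 1; 56 kg remain.
Put 93 kg in truck 4; 7 kg remain.
Put 68 kg in truck 5; 32 kg remain.
Put 20 kg in truck 1; 36 kg remain.
Put 13 kg in truck 1; 23 kg remain.
Put 31 kg in truck 5; 1 kg remain.
Put 17 kg in truck 1; 6 kg remain.
Put 64 kg in truck 6; 36 kg remain.
Put 65 kg in truck 7; 35 kg remain.
Put 18 kg in truck 6; 18 kg remain.
Final trucks: [18,26,20,13,17] [89] [92] [93] [68,31] [64,18] [65].

7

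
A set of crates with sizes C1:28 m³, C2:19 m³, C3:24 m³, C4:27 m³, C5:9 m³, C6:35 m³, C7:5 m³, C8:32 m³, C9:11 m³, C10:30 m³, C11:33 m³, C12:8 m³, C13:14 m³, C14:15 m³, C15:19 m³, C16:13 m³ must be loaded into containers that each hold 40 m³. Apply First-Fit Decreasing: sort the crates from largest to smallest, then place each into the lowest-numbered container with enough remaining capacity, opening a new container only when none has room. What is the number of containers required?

9

Sorted descending: 35, 33, 32, 30, 28, 27, 24, 19, 19, 15, 14, 13, 11, 9, 8, 5.
container 1: place 35 m³, 5 m³ left
container 2: place 33 m³, 7 m³ left
container 3: place 32 m³, 8 m³ left
container 4: place 30 m³, 10 m³ left
container 5: place 28 m³, 12 m³ left
container 6: place 27 m³, 13 m³ left
container 7: place 24 m³, 16 m³ left
container 8: place 19 m³, 21 m³ left
container 8: place 19 m³, 2 m³ left
container 7: place 15 m³, 1 m³ left
container 9: place 14 m³, 26 m³ left
container 6: place 13 m³, 0 m³ left
container 5: place 11 m³, 1 m³ left
container 4: place 9 m³, 1 m³ left
container 3: place 8 m³, 0 m³ left
container 1: place 5 m³, 0 m³ left
Final containers: [35,5] [33] [32,8] [30,9] [28,11] [27,13] [24,15] [19,19] [14].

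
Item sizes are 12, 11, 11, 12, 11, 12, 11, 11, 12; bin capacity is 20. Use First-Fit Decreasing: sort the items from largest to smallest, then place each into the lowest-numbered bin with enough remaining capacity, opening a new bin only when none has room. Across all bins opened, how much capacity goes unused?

77

Sorted descending: 12, 12, 12, 12, 11, 11, 11, 11, 11.
Put 12 in bin 1; 8 remain.
Put 12 in bin 2; 8 remain.
Put 12 in bin 3; 8 remain.
Put 12 in bin 4; 8 remain.
Put 11 in bin 5; 9 remain.
Put 11 in bin 6; 9 remain.
Put 11 in bin 7; 9 remain.
Put 11 in bin 8; 9 remain.
Put 11 in bin 9; 9 remain.
9 bins × 20 = 180; used 103; unused 77.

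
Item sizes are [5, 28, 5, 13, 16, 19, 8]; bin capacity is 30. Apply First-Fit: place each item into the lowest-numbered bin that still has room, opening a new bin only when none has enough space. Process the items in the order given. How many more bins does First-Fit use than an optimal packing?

First-Fit: [5,5,13] [28] [16,8] [19] → 4 bins.
Total size 94; any packing needs at least ⌈94/30⌉ = 4 bins.
So 4 is already optimal.

0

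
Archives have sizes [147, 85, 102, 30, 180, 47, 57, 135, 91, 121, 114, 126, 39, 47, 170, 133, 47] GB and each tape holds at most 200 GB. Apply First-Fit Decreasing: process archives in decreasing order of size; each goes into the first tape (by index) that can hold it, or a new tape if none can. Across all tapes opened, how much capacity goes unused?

129

Sorted descending: 180, 170, 147, 135, 133, 126, 121, 114, 102, 91, 85, 57, 47, 47, 47, 39, 30.
Put 180 GB in tape 1; 20 GB remain.
Put 170 GB in tape 2; 30 GB remain.
Put 147 GB in tape 3; 53 GB remain.
Put 135 GB in tape 4; 65 GB remain.
Put 133 GB in tape 5; 67 GB remain.
Put 126 GB in tape 6; 74 GB remain.
Put 121 GB in tape 7; 79 GB remain.
Put 114 GB in tape 8; 86 GB remain.
Put 102 GB in tape 9; 98 GB remain.
Put 91 GB in tape 9; 7 GB remain.
Put 85 GB in tape 8; 1 GB remain.
Put 57 GB in tape 4; 8 GB remain.
Put 47 GB in tape 3; 6 GB remain.
Put 47 GB in tape 5; 20 GB remain.
Put 47 GB in tape 6; 27 GB remain.
Put 39 GB in tape 7; 40 GB remain.
Put 30 GB in tape 2; 0 GB remain.
9 tapes × 200 GB = 1800 GB; used 1671 GB; unused 129 GB.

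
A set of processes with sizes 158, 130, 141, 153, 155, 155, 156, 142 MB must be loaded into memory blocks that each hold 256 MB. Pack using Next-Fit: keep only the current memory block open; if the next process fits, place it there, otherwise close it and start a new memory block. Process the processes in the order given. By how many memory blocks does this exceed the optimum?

0

Next-Fit: [158] [130] [141] [153] [155] [155] [156] [142] → 8 memory blocks.
8 processes exceed 128 MB (half the capacity), and no two of those can share a memory block, so at least 8 memory blocks are needed.
So 8 is already optimal.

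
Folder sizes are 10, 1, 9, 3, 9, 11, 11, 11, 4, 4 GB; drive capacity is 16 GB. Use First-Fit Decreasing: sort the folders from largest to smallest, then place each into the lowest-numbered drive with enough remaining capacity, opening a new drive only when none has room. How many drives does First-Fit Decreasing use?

6 drives

Sorted descending: 11, 11, 11, 10, 9, 9, 4, 4, 3, 1.
11 GB → drive 1 (remaining 5 GB)
11 GB → drive 2 (remaining 5 GB)
11 GB → drive 3 (remaining 5 GB)
10 GB → drive 4 (remaining 6 GB)
9 GB → drive 5 (remaining 7 GB)
9 GB → drive 6 (remaining 7 GB)
4 GB → drive 1 (remaining 1 GB)
4 GB → drive 2 (remaining 1 GB)
3 GB → drive 3 (remaining 2 GB)
1 GB → drive 1 (remaining 0 GB)
Final drives: [11,4,1] [11,4] [11,3] [10] [9] [9].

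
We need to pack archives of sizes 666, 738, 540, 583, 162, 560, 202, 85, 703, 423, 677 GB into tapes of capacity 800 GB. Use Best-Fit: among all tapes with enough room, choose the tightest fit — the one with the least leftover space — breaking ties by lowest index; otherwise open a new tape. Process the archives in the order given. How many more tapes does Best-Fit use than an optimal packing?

0

Best-Fit: [666,85] [738] [540] [583,162] [560,202] [703] [423] [677] → 8 tapes.
8 archives exceed 400 GB (half the capacity), and no two of those can share a tape, so at least 8 tapes are needed.
So 8 is already optimal.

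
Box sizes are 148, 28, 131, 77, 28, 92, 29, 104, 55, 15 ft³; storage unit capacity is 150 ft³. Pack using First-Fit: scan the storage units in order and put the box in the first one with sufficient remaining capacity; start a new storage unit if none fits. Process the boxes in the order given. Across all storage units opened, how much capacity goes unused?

148 ft³ → storage unit 1 (remaining 2 ft³)
28 ft³ → storage unit 2 (remaining 122 ft³)
131 ft³ → storage unit 3 (remaining 19 ft³)
77 ft³ → storage unit 2 (remaining 45 ft³)
28 ft³ → storage unit 2 (remaining 17 ft³)
92 ft³ → storage unit 4 (remaining 58 ft³)
29 ft³ → storage unit 4 (remaining 29 ft³)
104 ft³ → storage unit 5 (remaining 46 ft³)
55 ft³ → storage unit 6 (remaining 95 ft³)
15 ft³ → storage unit 2 (remaining 2 ft³)
6 storage units × 150 ft³ = 900 ft³; used 707 ft³; unused 193 ft³.

193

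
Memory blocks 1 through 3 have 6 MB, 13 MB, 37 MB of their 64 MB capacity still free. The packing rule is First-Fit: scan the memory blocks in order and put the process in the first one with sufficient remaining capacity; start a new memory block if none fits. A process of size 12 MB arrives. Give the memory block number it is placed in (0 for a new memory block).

Memory blocks with room: memory block 2 (13 MB), memory block 3 (37 MB).
The first with room is memory block 2.

2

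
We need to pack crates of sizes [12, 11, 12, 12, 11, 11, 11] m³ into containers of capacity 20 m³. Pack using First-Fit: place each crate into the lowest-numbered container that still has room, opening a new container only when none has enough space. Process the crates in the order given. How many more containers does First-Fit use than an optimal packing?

0

First-Fit: [12] [11] [12] [12] [11] [11] [11] → 7 containers.
7 crates exceed 10 m³ (half the capacity), and no two of those can share a container, so at least 7 containers are needed.
So 7 is already optimal.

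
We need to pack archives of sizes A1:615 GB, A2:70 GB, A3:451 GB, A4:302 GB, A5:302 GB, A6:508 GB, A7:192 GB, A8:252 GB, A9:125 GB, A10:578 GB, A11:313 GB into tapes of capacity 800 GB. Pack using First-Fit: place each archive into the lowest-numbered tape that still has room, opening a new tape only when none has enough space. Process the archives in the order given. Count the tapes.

6

tape 1: place A1 (615 GB), 185 GB left
tape 1: place A2 (70 GB), 115 GB left
tape 2: place A3 (451 GB), 349 GB left
tape 2: place A4 (302 GB), 47 GB left
tape 3: place A5 (302 GB), 498 GB left
tape 4: place A6 (508 GB), 292 GB left
tape 3: place A7 (192 GB), 306 GB left
tape 3: place A8 (252 GB), 54 GB left
tape 4: place A9 (125 GB), 167 GB left
tape 5: place A10 (578 GB), 222 GB left
tape 6: place A11 (313 GB), 487 GB left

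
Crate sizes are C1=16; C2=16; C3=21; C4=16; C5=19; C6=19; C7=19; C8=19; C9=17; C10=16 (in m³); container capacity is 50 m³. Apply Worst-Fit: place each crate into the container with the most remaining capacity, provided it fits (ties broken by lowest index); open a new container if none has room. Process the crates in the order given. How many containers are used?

5

Put C1 (16 m³) in container 1; 34 m³ remain.
Put C2 (16 m³) in container 1; 18 m³ remain.
Put C3 (21 m³) in container 2; 29 m³ remain.
Put C4 (16 m³) in container 2; 13 m³ remain.
Put C5 (19 m³) in container 3; 31 m³ remain.
Put C6 (19 m³) in container 3; 12 m³ remain.
Put C7 (19 m³) in container 4; 31 m³ remain.
Put C8 (19 m³) in container 4; 12 m³ remain.
Put C9 (17 m³) in container 1; 1 m³ remain.
Put C10 (16 m³) in container 5; 34 m³ remain.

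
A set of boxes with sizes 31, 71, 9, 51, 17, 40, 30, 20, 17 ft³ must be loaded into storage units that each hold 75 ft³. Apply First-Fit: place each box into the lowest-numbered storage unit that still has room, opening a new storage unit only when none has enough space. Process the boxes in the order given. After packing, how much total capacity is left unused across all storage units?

storage unit 1: place 31 ft³, 44 ft³ left
storage unit 2: place 71 ft³, 4 ft³ left
storage unit 1: place 9 ft³, 35 ft³ left
storage unit 3: place 51 ft³, 24 ft³ left
storage unit 1: place 17 ft³, 18 ft³ left
storage unit 4: place 40 ft³, 35 ft³ left
storage unit 4: place 30 ft³, 5 ft³ left
storage unit 3: place 20 ft³, 4 ft³ left
storage unit 1: place 17 ft³, 1 ft³ left
4 storage units × 75 ft³ = 300 ft³; used 286 ft³; unused 14 ft³.

14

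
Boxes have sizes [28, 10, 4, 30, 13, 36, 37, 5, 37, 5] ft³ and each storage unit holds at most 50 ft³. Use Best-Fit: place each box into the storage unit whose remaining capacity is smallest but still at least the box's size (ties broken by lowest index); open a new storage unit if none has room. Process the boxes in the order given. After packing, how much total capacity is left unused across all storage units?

28 ft³ → storage unit 1 (remaining 22 ft³)
10 ft³ → storage unit 1 (remaining 12 ft³)
4 ft³ → storage unit 1 (remaining 8 ft³)
30 ft³ → storage unit 2 (remaining 20 ft³)
13 ft³ → storage unit 2 (remaining 7 ft³)
36 ft³ → storage unit 3 (remaining 14 ft³)
37 ft³ → storage unit 4 (remaining 13 ft³)
5 ft³ → storage unit 2 (remaining 2 ft³)
37 ft³ → storage unit 5 (remaining 13 ft³)
5 ft³ → storage unit 1 (remaining 3 ft³)
5 storage units × 50 ft³ = 250 ft³; used 205 ft³; unused 45 ft³.

45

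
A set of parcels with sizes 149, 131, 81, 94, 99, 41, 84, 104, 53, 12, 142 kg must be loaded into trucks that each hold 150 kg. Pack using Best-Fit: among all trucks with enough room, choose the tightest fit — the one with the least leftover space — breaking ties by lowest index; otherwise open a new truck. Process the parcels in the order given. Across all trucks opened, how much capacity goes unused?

210

truck 1: place 149 kg, 1 kg left
truck 2: place 131 kg, 19 kg left
truck 3: place 81 kg, 69 kg left
truck 4: place 94 kg, 56 kg left
truck 5: place 99 kg, 51 kg left
truck 5: place 41 kg, 10 kg left
truck 6: place 84 kg, 66 kg left
truck 7: place 104 kg, 46 kg left
truck 4: place 53 kg, 3 kg left
truck 2: place 12 kg, 7 kg left
truck 8: place 142 kg, 8 kg left
8 trucks × 150 kg = 1200 kg; used 990 kg; unused 210 kg.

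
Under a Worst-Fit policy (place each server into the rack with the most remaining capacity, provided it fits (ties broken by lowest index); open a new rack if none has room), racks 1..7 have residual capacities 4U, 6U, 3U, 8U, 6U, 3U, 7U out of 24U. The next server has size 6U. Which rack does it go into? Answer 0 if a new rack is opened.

4

Racks with room: rack 2 (6U), rack 4 (8U), rack 5 (6U), rack 7 (7U).
Most room is rack 4 with 8U free.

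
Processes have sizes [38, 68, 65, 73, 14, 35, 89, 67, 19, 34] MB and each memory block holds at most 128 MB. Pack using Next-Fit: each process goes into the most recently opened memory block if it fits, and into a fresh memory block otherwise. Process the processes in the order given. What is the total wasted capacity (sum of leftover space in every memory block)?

138

Put 38 MB in memory block 1; 90 MB remain.
Put 68 MB in memory block 1; 22 MB remain.
Put 65 MB in memory block 2; 63 MB remain.
Put 73 MB in memory block 3; 55 MB remain.
Put 14 MB in memory block 3; 41 MB remain.
Put 35 MB in memory block 3; 6 MB remain.
Put 89 MB in memory block 4; 39 MB remain.
Put 67 MB in memory block 5; 61 MB remain.
Put 19 MB in memory block 5; 42 MB remain.
Put 34 MB in memory block 5; 8 MB remain.
5 memory blocks × 128 MB = 640 MB; used 502 MB; unused 138 MB.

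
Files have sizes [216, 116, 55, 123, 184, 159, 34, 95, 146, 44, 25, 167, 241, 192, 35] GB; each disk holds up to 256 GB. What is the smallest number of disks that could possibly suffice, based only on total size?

Total size = 216 + 116 + 55 + 123 + 184 + 159 + 34 + 95 + 146 + 44 + 25 + 167 + 241 + 192 + 35 = 1832 GB.
⌈1832 / 256⌉ = 8.

8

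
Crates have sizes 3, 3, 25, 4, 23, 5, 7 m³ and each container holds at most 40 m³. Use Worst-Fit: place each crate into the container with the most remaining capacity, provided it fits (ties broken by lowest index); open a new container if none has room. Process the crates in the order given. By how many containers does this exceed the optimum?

Worst-Fit: [3,3,25,4] [23,5,7] → 2 containers.
Total size 70 m³; any packing needs at least ⌈70/40⌉ = 2 containers.
So 2 is already optimal.

0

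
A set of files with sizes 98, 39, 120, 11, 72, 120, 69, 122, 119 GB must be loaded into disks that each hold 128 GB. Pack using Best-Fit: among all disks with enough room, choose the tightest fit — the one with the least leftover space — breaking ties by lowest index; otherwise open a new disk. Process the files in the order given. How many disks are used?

7

disk 1: place 98 GB, 30 GB left
disk 2: place 39 GB, 89 GB left
disk 3: place 120 GB, 8 GB left
disk 1: place 11 GB, 19 GB left
disk 2: place 72 GB, 17 GB left
disk 4: place 120 GB, 8 GB left
disk 5: place 69 GB, 59 GB left
disk 6: place 122 GB, 6 GB left
disk 7: place 119 GB, 9 GB left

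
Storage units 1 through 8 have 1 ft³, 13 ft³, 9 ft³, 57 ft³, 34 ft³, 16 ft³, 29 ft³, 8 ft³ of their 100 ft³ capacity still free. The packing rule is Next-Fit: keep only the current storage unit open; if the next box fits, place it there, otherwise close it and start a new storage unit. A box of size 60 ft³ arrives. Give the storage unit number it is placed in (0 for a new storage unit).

0

Next-Fit only looks at storage unit 8, which has 8 ft³ free.
60 ft³ does not fit, so a new storage unit is opened.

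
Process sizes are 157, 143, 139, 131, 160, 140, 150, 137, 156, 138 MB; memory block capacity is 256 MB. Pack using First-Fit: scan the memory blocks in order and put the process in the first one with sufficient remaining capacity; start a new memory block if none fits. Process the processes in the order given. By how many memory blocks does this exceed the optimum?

First-Fit: [157] [143] [139] [131] [160] [140] [150] [137] [156] [138] → 10 memory blocks.
10 processes exceed 128 MB (half the capacity), and no two of those can share a memory block, so at least 10 memory blocks are needed.
So 10 is already optimal.

0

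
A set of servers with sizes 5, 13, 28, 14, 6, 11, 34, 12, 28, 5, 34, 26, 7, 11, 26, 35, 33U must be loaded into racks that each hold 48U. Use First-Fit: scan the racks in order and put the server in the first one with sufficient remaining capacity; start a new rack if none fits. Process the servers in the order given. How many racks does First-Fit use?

rack 1: place 5U, 43U left
rack 1: place 13U, 30U left
rack 1: place 28U, 2U left
rack 2: place 14U, 34U left
rack 2: place 6U, 28U left
rack 2: place 11U, 17U left
rack 3: place 34U, 14U left
rack 2: place 12U, 5U left
rack 4: place 28U, 20U left
rack 2: place 5U, 0U left
rack 5: place 34U, 14U left
rack 6: place 26U, 22U left
rack 3: place 7U, 7U left
rack 4: place 11U, 9U left
rack 7: place 26U, 22U left
rack 8: place 35U, 13U left
rack 9: place 33U, 15U left

9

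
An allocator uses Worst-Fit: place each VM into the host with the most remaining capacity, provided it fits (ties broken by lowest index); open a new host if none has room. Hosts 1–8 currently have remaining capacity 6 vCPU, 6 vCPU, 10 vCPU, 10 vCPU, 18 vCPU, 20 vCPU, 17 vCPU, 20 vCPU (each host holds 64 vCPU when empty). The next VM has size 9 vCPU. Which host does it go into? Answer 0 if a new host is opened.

Hosts with room: host 3 (10 vCPU), host 4 (10 vCPU), host 5 (18 vCPU), host 6 (20 vCPU), host 7 (17 vCPU), host 8 (20 vCPU).
Most room is host 6 with 20 vCPU free.

6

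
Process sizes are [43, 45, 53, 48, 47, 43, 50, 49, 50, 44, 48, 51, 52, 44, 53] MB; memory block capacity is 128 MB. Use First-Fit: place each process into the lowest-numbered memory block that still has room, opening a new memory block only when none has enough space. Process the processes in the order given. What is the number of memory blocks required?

8

memory block 1: place 43 MB, 85 MB left
memory block 1: place 45 MB, 40 MB left
memory block 2: place 53 MB, 75 MB left
memory block 2: place 48 MB, 27 MB left
memory block 3: place 47 MB, 81 MB left
memory block 3: place 43 MB, 38 MB left
memory block 4: place 50 MB, 78 MB left
memory block 4: place 49 MB, 29 MB left
memory block 5: place 50 MB, 78 MB left
memory block 5: place 44 MB, 34 MB left
memory block 6: place 48 MB, 80 MB left
memory block 6: place 51 MB, 29 MB left
memory block 7: place 52 MB, 76 MB left
memory block 7: place 44 MB, 32 MB left
memory block 8: place 53 MB, 75 MB left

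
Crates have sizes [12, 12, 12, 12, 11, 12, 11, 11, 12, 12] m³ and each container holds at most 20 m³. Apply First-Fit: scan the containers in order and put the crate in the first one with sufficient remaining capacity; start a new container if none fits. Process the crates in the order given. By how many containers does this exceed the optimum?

First-Fit: [12] [12] [12] [12] [11] [12] [11] [11] [12] [12] → 10 containers.
10 crates exceed 10 m³ (half the capacity), and no two of those can share a container, so at least 10 containers are needed.
So 10 is already optimal.

0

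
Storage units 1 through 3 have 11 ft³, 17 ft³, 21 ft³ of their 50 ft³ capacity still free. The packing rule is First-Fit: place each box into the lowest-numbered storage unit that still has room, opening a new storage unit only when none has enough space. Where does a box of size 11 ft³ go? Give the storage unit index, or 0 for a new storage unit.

1

Storage units with room: storage unit 1 (11 ft³), storage unit 2 (17 ft³), storage unit 3 (21 ft³).
The first with room is storage unit 1.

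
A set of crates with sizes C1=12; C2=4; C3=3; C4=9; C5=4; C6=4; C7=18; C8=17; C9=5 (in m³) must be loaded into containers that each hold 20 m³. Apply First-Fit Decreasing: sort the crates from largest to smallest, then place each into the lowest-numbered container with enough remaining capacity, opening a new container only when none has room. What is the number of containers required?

Sorted descending: 18, 17, 12, 9, 5, 4, 4, 4, 3.
Put 18 m³ in container 1; 2 m³ remain.
Put 17 m³ in container 2; 3 m³ remain.
Put 12 m³ in container 3; 8 m³ remain.
Put 9 m³ in container 4; 11 m³ remain.
Put 5 m³ in container 3; 3 m³ remain.
Put 4 m³ in container 4; 7 m³ remain.
Put 4 m³ in container 4; 3 m³ remain.
Put 4 m³ in container 5; 16 m³ remain.
Put 3 m³ in container 2; 0 m³ remain.

5 containers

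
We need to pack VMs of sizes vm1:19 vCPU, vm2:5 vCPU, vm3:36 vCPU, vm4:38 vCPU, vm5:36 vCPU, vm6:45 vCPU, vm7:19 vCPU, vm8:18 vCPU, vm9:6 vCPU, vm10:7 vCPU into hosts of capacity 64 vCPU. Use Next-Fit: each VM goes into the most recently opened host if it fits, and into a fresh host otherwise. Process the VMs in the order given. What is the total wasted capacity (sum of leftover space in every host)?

91

host 1: place vm1 (19 vCPU), 45 vCPU left
host 1: place vm2 (5 vCPU), 40 vCPU left
host 1: place vm3 (36 vCPU), 4 vCPU left
host 2: place vm4 (38 vCPU), 26 vCPU left
host 3: place vm5 (36 vCPU), 28 vCPU left
host 4: place vm6 (45 vCPU), 19 vCPU left
host 4: place vm7 (19 vCPU), 0 vCPU left
host 5: place vm8 (18 vCPU), 46 vCPU left
host 5: place vm9 (6 vCPU), 40 vCPU left
host 5: place vm10 (7 vCPU), 33 vCPU left
5 hosts × 64 vCPU = 320 vCPU; used 229 vCPU; unused 91 vCPU.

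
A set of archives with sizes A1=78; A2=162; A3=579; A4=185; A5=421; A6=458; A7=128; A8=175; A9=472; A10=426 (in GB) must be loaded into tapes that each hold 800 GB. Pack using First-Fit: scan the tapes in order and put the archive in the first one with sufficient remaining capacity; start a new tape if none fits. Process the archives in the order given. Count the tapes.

6 tapes

tape 1: place A1 (78 GB), 722 GB left
tape 1: place A2 (162 GB), 560 GB left
tape 2: place A3 (579 GB), 221 GB left
tape 1: place A4 (185 GB), 375 GB left
tape 3: place A5 (421 GB), 379 GB left
tape 4: place A6 (458 GB), 342 GB left
tape 1: place A7 (128 GB), 247 GB left
tape 1: place A8 (175 GB), 72 GB left
tape 5: place A9 (472 GB), 328 GB left
tape 6: place A10 (426 GB), 374 GB left
Final tapes: [78,162,185,128,175] [579] [421] [458] [472] [426].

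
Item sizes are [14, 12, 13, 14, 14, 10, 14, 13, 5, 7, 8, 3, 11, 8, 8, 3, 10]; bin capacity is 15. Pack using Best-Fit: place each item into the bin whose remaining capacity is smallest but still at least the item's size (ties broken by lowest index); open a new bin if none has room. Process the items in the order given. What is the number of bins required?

Put 14 in bin 1; 1 remain.
Put 12 in bin 2; 3 remain.
Put 13 in bin 3; 2 remain.
Put 14 in bin 4; 1 remain.
Put 14 in bin 5; 1 remain.
Put 10 in bin 6; 5 remain.
Put 14 in bin 7; 1 remain.
Put 13 in bin 8; 2 remain.
Put 5 in bin 6; 0 remain.
Put 7 in bin 9; 8 remain.
Put 8 in bin 9; 0 remain.
Put 3 in bin 2; 0 remain.
Put 11 in bin 10; 4 remain.
Put 8 in bin 11; 7 remain.
Put 8 in bin 12; 7 remain.
Put 3 in bin 10; 1 remain.
Put 10 in bin 13; 5 remain.

13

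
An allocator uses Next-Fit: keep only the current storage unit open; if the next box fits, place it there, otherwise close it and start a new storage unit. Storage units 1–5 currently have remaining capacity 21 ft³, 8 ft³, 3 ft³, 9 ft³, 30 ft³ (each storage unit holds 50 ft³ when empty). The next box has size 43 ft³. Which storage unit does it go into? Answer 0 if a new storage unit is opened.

0

Next-Fit only looks at storage unit 5, which has 30 ft³ free.
43 ft³ does not fit, so a new storage unit is opened.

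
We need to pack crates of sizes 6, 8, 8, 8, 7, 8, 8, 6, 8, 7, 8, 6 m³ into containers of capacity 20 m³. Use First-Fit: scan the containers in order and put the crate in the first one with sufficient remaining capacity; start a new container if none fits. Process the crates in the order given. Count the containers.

6 m³ → container 1 (remaining 14 m³)
8 m³ → container 1 (remaining 6 m³)
8 m³ → container 2 (remaining 12 m³)
8 m³ → container 2 (remaining 4 m³)
7 m³ → container 3 (remaining 13 m³)
8 m³ → container 3 (remaining 5 m³)
8 m³ → container 4 (remaining 12 m³)
6 m³ → container 1 (remaining 0 m³)
8 m³ → container 4 (remaining 4 m³)
7 m³ → container 5 (remaining 13 m³)
8 m³ → container 5 (remaining 5 m³)
6 m³ → container 6 (remaining 14 m³)
Final containers: [6,8,6] [8,8] [7,8] [8,8] [7,8] [6].

6 containers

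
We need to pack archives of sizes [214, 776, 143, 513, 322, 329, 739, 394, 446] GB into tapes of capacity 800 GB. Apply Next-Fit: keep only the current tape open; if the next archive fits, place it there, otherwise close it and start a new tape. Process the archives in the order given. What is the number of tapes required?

7 tapes

Put 214 GB in tape 1; 586 GB remain.
Put 776 GB in tape 2; 24 GB remain.
Put 143 GB in tape 3; 657 GB remain.
Put 513 GB in tape 3; 144 GB remain.
Put 322 GB in tape 4; 478 GB remain.
Put 329 GB in tape 4; 149 GB remain.
Put 739 GB in tape 5; 61 GB remain.
Put 394 GB in tape 6; 406 GB remain.
Put 446 GB in tape 7; 354 GB remain.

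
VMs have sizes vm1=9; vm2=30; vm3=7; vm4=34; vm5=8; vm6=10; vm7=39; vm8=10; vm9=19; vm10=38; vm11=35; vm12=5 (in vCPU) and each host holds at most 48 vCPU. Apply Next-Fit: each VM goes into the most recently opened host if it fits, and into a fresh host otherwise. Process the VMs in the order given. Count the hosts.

host 1: place vm1 (9 vCPU), 39 vCPU left
host 1: place vm2 (30 vCPU), 9 vCPU left
host 1: place vm3 (7 vCPU), 2 vCPU left
host 2: place vm4 (34 vCPU), 14 vCPU left
host 2: place vm5 (8 vCPU), 6 vCPU left
host 3: place vm6 (10 vCPU), 38 vCPU left
host 4: place vm7 (39 vCPU), 9 vCPU left
host 5: place vm8 (10 vCPU), 38 vCPU left
host 5: place vm9 (19 vCPU), 19 vCPU left
host 6: place vm10 (38 vCPU), 10 vCPU left
host 7: place vm11 (35 vCPU), 13 vCPU left
host 7: place vm12 (5 vCPU), 8 vCPU left
Final hosts: [9,30,7] [34,8] [10] [39] [10,19] [38] [35,5].

7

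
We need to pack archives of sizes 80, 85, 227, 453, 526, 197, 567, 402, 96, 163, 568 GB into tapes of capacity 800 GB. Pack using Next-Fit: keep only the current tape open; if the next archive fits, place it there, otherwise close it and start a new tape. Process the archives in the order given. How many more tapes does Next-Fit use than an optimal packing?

1

Next-Fit: [80,85,227] [453] [526,197] [567] [402,96,163] [568] → 6 tapes.
Total size 3364 GB; any packing needs at least ⌈3364/800⌉ = 5 tapes.
An optimal packing achieves that bound: [568,227] [567,197] [526,163,96] [453,85,80] [402] → 5 tapes.
Excess: 6 − 5 = 1.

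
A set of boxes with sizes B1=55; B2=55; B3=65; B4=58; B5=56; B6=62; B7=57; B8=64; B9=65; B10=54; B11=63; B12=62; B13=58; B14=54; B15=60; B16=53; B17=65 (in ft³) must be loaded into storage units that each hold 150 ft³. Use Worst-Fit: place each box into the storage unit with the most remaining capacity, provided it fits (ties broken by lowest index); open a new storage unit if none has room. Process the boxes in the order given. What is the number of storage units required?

9

storage unit 1: place B1 (55 ft³), 95 ft³ left
storage unit 1: place B2 (55 ft³), 40 ft³ left
storage unit 2: place B3 (65 ft³), 85 ft³ left
storage unit 2: place B4 (58 ft³), 27 ft³ left
storage unit 3: place B5 (56 ft³), 94 ft³ left
storage unit 3: place B6 (62 ft³), 32 ft³ left
storage unit 4: place B7 (57 ft³), 93 ft³ left
storage unit 4: place B8 (64 ft³), 29 ft³ left
storage unit 5: place B9 (65 ft³), 85 ft³ left
storage unit 5: place B10 (54 ft³), 31 ft³ left
storage unit 6: place B11 (63 ft³), 87 ft³ left
storage unit 6: place B12 (62 ft³), 25 ft³ left
storage unit 7: place B13 (58 ft³), 92 ft³ left
storage unit 7: place B14 (54 ft³), 38 ft³ left
storage unit 8: place B15 (60 ft³), 90 ft³ left
storage unit 8: place B16 (53 ft³), 37 ft³ left
storage unit 9: place B17 (65 ft³), 85 ft³ left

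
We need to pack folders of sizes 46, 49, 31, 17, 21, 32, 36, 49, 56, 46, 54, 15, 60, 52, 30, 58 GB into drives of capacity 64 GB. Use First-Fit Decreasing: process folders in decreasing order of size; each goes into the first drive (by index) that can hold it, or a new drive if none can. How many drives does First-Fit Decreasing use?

Sorted descending: 60, 58, 56, 54, 52, 49, 49, 46, 46, 36, 32, 31, 30, 21, 17, 15.
Put 60 GB in drive 1; 4 GB remain.
Put 58 GB in drive 2; 6 GB remain.
Put 56 GB in drive 3; 8 GB remain.
Put 54 GB in drive 4; 10 GB remain.
Put 52 GB in drive 5; 12 GB remain.
Put 49 GB in drive 6; 15 GB remain.
Put 49 GB in drive 7; 15 GB remain.
Put 46 GB in drive 8; 18 GB remain.
Put 46 GB in drive 9; 18 GB remain.
Put 36 GB in drive 10; 28 GB remain.
Put 32 GB in drive 11; 32 GB remain.
Put 31 GB in drive 11; 1 GB remain.
Put 30 GB in drive 12; 34 GB remain.
Put 21 GB in drive 10; 7 GB remain.
Put 17 GB in drive 8; 1 GB remain.
Put 15 GB in drive 6; 0 GB remain.
Final drives: [60] [58] [56] [54] [52] [49,15] [49] [46,17] [46] [36,21] [32,31] [30].

12 drives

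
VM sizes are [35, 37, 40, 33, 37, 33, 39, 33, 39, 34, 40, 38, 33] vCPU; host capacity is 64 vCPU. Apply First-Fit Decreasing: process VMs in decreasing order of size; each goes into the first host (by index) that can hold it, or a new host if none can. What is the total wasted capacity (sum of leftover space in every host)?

361

Sorted descending: 40, 40, 39, 39, 38, 37, 37, 35, 34, 33, 33, 33, 33.
40 vCPU → host 1 (remaining 24 vCPU)
40 vCPU → host 2 (remaining 24 vCPU)
39 vCPU → host 3 (remaining 25 vCPU)
39 vCPU → host 4 (remaining 25 vCPU)
38 vCPU → host 5 (remaining 26 vCPU)
37 vCPU → host 6 (remaining 27 vCPU)
37 vCPU → host 7 (remaining 27 vCPU)
35 vCPU → host 8 (remaining 29 vCPU)
34 vCPU → host 9 (remaining 30 vCPU)
33 vCPU → host 10 (remaining 31 vCPU)
33 vCPU → host 11 (remaining 31 vCPU)
33 vCPU → host 12 (remaining 31 vCPU)
33 vCPU → host 13 (remaining 31 vCPU)
13 hosts × 64 vCPU = 832 vCPU; used 471 vCPU; unused 361 vCPU.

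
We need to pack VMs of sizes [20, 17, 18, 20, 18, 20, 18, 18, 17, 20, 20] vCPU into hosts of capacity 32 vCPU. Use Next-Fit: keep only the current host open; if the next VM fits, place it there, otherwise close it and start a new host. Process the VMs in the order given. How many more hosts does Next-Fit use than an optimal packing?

0

Next-Fit: [20] [17] [18] [20] [18] [20] [18] [18] [17] [20] [20] → 11 hosts.
11 VMs exceed 16 vCPU (half the capacity), and no two of those can share a host, so at least 11 hosts are needed.
So 11 is already optimal.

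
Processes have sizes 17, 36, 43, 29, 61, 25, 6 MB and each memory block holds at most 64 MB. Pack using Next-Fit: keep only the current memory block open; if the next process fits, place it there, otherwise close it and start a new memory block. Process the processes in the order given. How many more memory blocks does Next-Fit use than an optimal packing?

1

Next-Fit: [17,36] [43] [29] [61] [25,6] → 5 memory blocks.
Total size 217 MB; any packing needs at least ⌈217/64⌉ = 4 memory blocks.
An optimal packing achieves that bound: [61] [43,17] [36,25] [29,6] → 4 memory blocks.
Excess: 5 − 4 = 1.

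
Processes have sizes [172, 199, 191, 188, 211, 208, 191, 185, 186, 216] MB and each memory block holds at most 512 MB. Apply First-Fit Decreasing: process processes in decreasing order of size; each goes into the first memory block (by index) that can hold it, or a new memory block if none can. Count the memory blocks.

Sorted descending: 216, 211, 208, 199, 191, 191, 188, 186, 185, 172.
Put 216 MB in memory block 1; 296 MB remain.
Put 211 MB in memory block 1; 85 MB remain.
Put 208 MB in memory block 2; 304 MB remain.
Put 199 MB in memory block 2; 105 MB remain.
Put 191 MB in memory block 3; 321 MB remain.
Put 191 MB in memory block 3; 130 MB remain.
Put 188 MB in memory block 4; 324 MB remain.
Put 186 MB in memory block 4; 138 MB remain.
Put 185 MB in memory block 5; 327 MB remain.
Put 172 MB in memory block 5; 155 MB remain.
Final memory blocks: [216,211] [208,199] [191,191] [188,186] [185,172].

5 memory blocks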